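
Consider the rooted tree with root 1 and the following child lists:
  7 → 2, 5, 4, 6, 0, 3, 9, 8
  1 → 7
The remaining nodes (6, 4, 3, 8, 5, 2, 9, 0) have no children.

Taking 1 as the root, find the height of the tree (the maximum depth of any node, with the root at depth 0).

2

A deepest node is 6, reached by 1–7–6.
That path has 2 edges, so the height is 2.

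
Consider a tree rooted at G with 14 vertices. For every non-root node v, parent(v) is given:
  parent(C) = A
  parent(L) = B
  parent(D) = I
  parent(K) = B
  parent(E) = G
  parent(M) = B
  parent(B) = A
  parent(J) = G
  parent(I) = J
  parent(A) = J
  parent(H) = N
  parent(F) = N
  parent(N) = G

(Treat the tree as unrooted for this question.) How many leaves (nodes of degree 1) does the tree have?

Degree-1 nodes: C, D, E, F, H, K, L, M — 8 of them.

8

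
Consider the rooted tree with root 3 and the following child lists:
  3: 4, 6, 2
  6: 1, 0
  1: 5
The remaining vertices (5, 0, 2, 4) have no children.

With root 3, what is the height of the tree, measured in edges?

3

5 sits deepest: 3-6-1-5 — 3 edges from the root.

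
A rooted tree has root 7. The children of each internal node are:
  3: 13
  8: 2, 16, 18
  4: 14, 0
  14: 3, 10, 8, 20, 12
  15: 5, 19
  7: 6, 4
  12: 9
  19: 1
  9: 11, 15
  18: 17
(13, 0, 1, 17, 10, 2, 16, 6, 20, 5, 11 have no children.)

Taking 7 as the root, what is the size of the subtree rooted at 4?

19

The subtree rooted at 4 contains: 4, 14, 0, 20, 12, 3, 8, 10, 9, 13, 18, 2, 16, 11, 15, 17, 5, 19, 1 — 19 nodes.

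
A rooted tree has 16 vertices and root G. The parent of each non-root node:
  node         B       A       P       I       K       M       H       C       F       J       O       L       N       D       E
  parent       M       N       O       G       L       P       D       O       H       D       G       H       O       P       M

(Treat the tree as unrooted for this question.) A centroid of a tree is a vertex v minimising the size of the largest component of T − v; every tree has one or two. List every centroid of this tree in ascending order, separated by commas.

If P is removed the pieces have sizes 6, 6, 3, all ≤ ⌊16/2⌋ = 8.
Every other node leaves some component of size > 8, so the centroid is unique.

P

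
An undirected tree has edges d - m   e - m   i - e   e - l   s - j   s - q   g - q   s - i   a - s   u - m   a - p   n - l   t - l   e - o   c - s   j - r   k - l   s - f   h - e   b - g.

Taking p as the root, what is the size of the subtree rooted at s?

19

The subtree rooted at s contains: s, q, f, i, j, c, g, e, r, b, m, o, l, h, d, u, n, t, k — 19 nodes.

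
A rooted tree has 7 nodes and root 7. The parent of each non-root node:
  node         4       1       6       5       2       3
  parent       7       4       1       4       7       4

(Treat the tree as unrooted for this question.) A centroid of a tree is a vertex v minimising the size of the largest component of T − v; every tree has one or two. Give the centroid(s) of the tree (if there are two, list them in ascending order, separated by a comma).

If 4 is removed the pieces have sizes 2, 2, 1, 1, all ≤ ⌊7/2⌋ = 3.
No neighbour of 4 does as well, so 4 is the unique centroid.

4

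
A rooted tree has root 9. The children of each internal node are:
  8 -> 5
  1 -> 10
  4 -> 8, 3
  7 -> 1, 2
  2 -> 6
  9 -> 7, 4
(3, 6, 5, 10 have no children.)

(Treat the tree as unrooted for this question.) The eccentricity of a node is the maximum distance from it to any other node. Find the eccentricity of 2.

5

The node farthest from 2 is 5, via 2 – 7 – 9 – 4 – 8 – 5 — 5 edges.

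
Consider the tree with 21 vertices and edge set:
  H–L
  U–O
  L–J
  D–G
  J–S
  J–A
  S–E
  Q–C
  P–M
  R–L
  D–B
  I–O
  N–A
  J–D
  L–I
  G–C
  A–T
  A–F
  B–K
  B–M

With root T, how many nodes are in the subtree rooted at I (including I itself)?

Descendants of I (including itself): I, O, U. That's 3.

3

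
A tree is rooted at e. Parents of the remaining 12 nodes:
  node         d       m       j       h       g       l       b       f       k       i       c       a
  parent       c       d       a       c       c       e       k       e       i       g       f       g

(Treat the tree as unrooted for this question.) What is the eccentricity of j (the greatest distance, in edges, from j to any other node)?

A farthest node from j is l.
The path j–a–g–c–f–e–l has 6 edges.

6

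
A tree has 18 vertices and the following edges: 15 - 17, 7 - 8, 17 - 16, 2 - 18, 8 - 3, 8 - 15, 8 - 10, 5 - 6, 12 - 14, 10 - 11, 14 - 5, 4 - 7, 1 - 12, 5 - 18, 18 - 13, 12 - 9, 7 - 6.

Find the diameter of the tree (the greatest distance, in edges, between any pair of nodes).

A longest path is 16-17-15-8-7-6-5-14-12-1, with 9 edges.

9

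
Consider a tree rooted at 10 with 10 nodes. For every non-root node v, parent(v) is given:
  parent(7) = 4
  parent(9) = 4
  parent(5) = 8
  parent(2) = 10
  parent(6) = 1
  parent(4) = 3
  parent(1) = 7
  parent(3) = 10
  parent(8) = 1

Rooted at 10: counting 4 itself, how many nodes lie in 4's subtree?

7

4's subtree: {4, 7, 9, 1, 8, 6, 5}, size 7.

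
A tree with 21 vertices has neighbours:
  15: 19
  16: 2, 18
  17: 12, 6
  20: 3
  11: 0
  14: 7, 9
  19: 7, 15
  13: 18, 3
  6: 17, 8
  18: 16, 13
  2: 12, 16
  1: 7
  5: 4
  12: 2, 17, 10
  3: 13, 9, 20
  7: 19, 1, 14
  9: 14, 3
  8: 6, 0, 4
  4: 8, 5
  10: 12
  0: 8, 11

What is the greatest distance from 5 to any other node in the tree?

15

Distances from 5 peak at 15, attained at 15.
5–4–8–6–17–12–2–16–18–13–3–9–14–7–19–15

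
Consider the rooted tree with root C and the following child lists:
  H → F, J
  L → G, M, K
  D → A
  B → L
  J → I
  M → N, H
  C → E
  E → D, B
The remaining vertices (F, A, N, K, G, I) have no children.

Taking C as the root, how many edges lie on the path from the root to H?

C – E – B – L – M – H — 5 edges.

5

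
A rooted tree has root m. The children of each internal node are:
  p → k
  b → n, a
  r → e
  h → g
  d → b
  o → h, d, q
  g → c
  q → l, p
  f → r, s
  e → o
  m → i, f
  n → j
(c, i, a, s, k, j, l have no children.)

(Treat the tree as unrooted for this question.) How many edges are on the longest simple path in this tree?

9

Starting from i, a farthest node is j at distance 9.
One longest path: i – m – f – r – e – o – d – b – n – j.
So the diameter is 9.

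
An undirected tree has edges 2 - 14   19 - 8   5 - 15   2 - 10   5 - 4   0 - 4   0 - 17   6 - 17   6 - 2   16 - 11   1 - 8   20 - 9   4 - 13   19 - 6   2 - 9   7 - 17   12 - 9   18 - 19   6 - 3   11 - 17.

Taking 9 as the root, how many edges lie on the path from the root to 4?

Path from 9 to 4: 9–2–6–17–0–4, which has 5 edges.

5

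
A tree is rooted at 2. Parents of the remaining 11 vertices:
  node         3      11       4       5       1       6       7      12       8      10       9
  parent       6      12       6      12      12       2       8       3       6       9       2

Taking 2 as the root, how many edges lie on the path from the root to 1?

4

Climbing from 1 to the root: 1 → 12 → 3 → 6 → 2. That's 4 steps.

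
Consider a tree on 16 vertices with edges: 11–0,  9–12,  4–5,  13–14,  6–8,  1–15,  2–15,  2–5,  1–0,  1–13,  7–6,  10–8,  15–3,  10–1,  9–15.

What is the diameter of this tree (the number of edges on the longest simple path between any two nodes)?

Starting from 7, a farthest node is 4 at distance 8.
One longest path: 7 – 6 – 8 – 10 – 1 – 15 – 2 – 5 – 4.
So the diameter is 8.

8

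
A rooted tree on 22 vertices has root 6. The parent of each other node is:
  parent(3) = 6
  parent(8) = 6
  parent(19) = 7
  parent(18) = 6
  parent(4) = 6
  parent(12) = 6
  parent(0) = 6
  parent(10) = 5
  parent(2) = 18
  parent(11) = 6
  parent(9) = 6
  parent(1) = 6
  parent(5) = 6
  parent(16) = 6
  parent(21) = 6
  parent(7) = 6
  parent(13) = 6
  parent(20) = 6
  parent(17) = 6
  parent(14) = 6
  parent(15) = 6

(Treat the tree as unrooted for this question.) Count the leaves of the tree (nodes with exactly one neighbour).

18

Degree-1 nodes: 0, 1, 2, 3, 4, 8, 9, 10, 11, 12, 13, 14, 15, 16, 17, 19, 20, 21 — 18 of them.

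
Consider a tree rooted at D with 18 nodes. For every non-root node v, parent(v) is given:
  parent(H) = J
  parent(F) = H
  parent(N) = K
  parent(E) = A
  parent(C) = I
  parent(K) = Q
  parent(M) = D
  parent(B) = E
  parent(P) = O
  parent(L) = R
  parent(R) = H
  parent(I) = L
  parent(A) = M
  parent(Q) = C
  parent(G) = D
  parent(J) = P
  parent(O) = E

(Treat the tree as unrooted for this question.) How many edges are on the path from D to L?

9

D–M–A–E–O–P–J–H–R–L: 9 edges.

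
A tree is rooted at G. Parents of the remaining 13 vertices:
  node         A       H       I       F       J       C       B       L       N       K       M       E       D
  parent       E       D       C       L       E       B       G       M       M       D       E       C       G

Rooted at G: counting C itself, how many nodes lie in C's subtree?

9

Descendants of C (including itself): C, E, I, M, A, J, L, N, F. That's 9.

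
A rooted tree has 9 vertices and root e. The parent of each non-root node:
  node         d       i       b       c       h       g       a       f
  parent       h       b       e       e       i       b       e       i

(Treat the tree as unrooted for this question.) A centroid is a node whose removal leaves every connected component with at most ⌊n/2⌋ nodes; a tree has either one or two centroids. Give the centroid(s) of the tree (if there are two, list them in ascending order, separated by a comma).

b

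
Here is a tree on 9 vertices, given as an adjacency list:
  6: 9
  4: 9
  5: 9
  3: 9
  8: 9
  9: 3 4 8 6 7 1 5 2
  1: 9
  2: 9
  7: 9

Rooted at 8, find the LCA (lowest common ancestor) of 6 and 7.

9

Path 6→root: 6 9 8; path 7→root: 7 9 8.
First common node: 9.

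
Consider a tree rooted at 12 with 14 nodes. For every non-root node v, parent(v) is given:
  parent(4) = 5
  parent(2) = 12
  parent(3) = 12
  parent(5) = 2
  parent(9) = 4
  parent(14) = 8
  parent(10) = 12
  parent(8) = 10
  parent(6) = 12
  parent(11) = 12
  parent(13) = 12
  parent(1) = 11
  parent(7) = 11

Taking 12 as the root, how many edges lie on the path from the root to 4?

Climbing from 4 to the root: 4–5–2–12. That's 3 steps.

3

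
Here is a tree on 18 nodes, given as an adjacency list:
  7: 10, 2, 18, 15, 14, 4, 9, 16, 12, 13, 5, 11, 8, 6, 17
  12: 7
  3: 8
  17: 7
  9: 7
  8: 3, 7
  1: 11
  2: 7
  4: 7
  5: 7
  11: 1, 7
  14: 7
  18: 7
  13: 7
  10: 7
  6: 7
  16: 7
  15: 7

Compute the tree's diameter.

BFS from 3 reaches 1 last, at distance 4; BFS from 1 confirms no node is farther.
Path: 3-8-7-11-1.

4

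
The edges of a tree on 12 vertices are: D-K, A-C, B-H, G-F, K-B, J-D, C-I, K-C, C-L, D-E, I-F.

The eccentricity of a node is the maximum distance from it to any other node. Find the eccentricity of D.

5

Distances from D peak at 5, attained at G.
D-K-C-I-F-G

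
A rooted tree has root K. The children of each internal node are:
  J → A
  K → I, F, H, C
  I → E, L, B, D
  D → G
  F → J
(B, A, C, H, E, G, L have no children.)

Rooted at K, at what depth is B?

Path from K to B: K–I–B, which has 2 edges.

2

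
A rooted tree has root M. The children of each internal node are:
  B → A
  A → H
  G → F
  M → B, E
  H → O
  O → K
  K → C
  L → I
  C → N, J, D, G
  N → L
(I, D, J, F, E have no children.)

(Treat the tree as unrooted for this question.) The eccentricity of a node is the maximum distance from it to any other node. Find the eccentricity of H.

6

Distances from H peak at 6, attained at I.
H – O – K – C – N – L – I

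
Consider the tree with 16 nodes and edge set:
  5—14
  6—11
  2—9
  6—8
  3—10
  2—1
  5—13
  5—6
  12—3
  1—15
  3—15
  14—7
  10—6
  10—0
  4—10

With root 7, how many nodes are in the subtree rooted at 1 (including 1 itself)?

1's subtree: {1, 2, 9}, size 3.

3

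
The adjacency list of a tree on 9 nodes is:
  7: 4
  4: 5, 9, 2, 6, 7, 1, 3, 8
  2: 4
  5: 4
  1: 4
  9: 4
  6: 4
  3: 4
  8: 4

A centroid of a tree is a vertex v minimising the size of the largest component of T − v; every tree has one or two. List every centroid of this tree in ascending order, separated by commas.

Removing 4 splits the tree into components of sizes 1, 1, 1, 1, 1, 1, 1, 1; the largest is 1 ≤ ⌊9/2⌋ = 4.
Every other node leaves some component of size > 4, so the centroid is unique.

4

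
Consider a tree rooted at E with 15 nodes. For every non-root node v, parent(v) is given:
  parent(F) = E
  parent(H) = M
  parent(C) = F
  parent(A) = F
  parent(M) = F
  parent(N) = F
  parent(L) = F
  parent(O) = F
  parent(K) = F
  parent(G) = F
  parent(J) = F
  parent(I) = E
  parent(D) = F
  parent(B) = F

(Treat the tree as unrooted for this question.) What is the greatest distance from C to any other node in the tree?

A farthest node from C is H (I also at distance 3).
The path C–F–M–H has 3 edges.

3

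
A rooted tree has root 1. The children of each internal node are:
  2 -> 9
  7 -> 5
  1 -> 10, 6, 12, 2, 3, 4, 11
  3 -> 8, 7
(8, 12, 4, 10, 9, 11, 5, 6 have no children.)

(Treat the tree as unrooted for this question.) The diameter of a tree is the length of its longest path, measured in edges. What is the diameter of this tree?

Starting from 5, a farthest node is 9 at distance 5.
One longest path: 5 - 7 - 3 - 1 - 2 - 9.
So the diameter is 5.

5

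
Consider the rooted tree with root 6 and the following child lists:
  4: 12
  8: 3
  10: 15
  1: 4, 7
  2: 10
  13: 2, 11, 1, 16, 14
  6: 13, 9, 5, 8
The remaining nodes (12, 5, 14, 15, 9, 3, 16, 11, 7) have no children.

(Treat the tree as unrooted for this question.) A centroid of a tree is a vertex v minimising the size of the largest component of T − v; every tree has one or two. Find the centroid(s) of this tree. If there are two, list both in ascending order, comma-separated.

13

Delete 13: the remaining components have sizes 5, 4, 3, 1, 1, 1. Max 5 ≤ 8, so 13 is a centroid.
Every other node leaves some component of size > 8, so the centroid is unique.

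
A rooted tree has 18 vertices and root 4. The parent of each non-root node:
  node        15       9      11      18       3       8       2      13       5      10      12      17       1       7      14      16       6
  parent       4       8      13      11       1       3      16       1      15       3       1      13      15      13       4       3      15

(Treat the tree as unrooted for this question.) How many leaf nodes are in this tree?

Exactly 10 nodes have a single neighbour: 2, 5, 6, 7, 9, 10, 12, 14, 17, 18.

10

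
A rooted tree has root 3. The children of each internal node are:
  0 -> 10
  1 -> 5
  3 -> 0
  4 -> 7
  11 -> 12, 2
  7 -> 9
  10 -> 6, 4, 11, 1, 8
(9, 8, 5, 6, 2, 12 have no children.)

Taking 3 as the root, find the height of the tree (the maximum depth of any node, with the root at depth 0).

The longest root-to-leaf path is 3 – 0 – 10 – 4 – 7 – 9 (5 edges).

5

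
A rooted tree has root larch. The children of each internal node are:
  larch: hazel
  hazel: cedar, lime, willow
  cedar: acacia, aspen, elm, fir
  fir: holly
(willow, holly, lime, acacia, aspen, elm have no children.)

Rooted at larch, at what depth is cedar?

2

Climbing from cedar to the root: cedar → hazel → larch. That's 2 steps.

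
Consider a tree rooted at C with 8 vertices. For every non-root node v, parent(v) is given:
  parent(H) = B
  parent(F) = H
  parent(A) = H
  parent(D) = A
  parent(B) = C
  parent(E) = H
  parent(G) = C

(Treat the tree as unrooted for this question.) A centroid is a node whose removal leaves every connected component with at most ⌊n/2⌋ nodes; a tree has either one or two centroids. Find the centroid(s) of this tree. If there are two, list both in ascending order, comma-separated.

Removing H splits the tree into components of sizes 3, 2, 1, 1; the largest is 3 ≤ ⌊8/2⌋ = 4.
Every other node leaves some component of size > 4, so the centroid is unique.

H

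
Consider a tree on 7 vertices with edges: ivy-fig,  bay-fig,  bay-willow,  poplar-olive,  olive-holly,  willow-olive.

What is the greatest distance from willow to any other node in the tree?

3

Distances from willow peak at 3, attained at ivy.
willow-bay-fig-ivy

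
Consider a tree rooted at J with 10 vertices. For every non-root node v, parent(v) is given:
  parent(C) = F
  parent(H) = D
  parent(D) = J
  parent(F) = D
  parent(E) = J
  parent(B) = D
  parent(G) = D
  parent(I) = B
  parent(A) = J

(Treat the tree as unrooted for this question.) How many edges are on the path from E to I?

Walking from E: E–J–D–B–I. Length 4.

4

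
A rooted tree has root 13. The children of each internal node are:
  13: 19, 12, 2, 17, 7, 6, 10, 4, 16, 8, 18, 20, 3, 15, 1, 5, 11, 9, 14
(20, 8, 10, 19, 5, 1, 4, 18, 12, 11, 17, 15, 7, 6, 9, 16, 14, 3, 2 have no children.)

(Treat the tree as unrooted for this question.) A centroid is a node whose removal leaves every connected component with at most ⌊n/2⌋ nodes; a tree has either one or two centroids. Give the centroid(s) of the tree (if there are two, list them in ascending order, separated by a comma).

Delete 13: the remaining components have sizes 1, 1, 1, 1, 1, 1, 1, 1, 1, 1, 1, 1, 1, 1, 1, 1, 1, 1, 1. Max 1 ≤ 10, so 13 is a centroid.
Every other node leaves some component of size > 10, so the centroid is unique.

13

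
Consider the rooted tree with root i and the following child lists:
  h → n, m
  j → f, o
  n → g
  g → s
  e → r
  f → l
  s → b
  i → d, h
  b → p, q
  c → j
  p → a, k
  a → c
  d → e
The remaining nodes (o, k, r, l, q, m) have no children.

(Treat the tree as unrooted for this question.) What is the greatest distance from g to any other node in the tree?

8

A farthest node from g is l.
The path g – s – b – p – a – c – j – f – l has 8 edges.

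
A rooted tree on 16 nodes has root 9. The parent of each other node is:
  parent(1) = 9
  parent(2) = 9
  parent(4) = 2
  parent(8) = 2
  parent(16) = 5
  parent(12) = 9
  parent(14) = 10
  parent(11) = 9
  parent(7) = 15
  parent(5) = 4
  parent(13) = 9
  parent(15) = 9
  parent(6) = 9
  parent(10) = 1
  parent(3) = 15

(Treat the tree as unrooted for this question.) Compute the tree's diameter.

BFS from 16 reaches 14 last, at distance 7; BFS from 14 confirms no node is farther.
Path: 16 – 5 – 4 – 2 – 9 – 1 – 10 – 14.

7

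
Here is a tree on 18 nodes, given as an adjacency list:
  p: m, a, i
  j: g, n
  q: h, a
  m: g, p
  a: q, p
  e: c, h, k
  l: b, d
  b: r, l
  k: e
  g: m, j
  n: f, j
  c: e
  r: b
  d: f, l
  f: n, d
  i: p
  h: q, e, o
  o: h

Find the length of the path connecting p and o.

p – a – q – h – o: 4 edges.

4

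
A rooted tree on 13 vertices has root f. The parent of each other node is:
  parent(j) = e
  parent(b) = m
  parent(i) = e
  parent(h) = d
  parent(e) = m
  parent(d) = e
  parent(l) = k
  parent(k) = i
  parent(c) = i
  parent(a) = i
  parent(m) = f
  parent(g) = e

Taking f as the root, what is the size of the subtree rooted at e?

Descendants of e (including itself): e, i, d, j, g, k, c, a, h, l. That's 10.

10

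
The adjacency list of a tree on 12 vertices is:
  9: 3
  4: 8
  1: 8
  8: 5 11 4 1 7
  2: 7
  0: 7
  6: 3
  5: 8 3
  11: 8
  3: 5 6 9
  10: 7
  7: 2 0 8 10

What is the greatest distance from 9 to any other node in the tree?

Distances from 9 peak at 5, attained at 0 (10, 2 also at distance 5).
9–3–5–8–7–0

5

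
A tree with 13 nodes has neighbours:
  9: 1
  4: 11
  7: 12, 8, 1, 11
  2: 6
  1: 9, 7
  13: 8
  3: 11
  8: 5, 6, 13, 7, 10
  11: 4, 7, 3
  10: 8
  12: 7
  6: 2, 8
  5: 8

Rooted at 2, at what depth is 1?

Climbing from 1 to the root: 1 → 7 → 8 → 6 → 2. That's 4 steps.

4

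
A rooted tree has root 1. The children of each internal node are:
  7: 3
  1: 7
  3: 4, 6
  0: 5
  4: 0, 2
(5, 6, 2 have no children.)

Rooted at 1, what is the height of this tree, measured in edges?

5

A deepest node is 5, reached by 1-7-3-4-0-5.
That path has 5 edges, so the height is 5.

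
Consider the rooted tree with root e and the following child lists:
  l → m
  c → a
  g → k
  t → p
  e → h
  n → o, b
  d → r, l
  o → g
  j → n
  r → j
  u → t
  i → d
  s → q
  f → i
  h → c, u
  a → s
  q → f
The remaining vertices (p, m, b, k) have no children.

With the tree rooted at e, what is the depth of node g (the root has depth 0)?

Climbing from g to the root: g → o → n → j → r → d → i → f → q → s → a → c → h → e. That's 13 steps.

13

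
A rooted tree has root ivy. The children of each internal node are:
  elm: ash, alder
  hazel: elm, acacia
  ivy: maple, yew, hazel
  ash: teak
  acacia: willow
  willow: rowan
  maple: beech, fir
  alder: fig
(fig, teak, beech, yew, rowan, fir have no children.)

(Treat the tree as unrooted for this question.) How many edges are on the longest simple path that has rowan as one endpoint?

6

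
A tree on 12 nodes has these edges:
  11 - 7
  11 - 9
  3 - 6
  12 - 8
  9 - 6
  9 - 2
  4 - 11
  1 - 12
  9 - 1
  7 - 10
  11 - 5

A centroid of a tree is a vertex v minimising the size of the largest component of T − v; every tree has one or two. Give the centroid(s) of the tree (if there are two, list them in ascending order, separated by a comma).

If 9 is removed the pieces have sizes 5, 3, 2, 1, all ≤ ⌊12/2⌋ = 6.
No neighbour of 9 does as well, so 9 is the unique centroid.

9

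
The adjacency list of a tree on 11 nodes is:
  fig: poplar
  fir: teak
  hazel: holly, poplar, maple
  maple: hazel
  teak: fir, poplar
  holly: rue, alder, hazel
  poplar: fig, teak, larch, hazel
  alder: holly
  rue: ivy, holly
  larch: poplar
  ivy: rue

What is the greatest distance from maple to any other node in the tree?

4

A farthest node from maple is ivy (fir also at distance 4).
The path maple-hazel-holly-rue-ivy has 4 edges.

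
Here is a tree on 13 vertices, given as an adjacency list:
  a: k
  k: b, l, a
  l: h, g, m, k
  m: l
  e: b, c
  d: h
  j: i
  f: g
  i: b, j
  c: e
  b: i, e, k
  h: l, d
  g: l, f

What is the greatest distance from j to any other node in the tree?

6

Distances from j peak at 6, attained at d (f also at distance 6).
j – i – b – k – l – h – d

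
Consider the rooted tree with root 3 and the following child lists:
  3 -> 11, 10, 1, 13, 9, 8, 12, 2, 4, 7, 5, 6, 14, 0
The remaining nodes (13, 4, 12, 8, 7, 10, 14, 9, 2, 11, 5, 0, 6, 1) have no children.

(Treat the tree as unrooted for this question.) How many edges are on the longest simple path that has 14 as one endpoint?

Distances from 14 peak at 2, attained at 5 (8, 10, 11, 0, 2, 7, 9, 6, 12, 4, 1, 13 also at distance 2).
14–3–5

2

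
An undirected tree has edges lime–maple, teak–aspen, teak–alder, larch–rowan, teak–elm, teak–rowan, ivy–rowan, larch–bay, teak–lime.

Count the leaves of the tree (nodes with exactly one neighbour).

6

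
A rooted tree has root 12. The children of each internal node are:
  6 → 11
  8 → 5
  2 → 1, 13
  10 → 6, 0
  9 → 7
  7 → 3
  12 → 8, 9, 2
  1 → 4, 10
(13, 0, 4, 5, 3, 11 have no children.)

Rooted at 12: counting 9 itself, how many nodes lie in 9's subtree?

3

Descendants of 9 (including itself): 9, 7, 3. That's 3.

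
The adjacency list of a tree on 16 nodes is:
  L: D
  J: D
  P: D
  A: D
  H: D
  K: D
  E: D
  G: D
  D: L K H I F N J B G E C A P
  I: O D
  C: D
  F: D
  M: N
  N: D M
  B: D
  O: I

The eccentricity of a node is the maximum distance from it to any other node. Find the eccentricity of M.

4

Distances from M peak at 4, attained at O.
M – N – D – I – O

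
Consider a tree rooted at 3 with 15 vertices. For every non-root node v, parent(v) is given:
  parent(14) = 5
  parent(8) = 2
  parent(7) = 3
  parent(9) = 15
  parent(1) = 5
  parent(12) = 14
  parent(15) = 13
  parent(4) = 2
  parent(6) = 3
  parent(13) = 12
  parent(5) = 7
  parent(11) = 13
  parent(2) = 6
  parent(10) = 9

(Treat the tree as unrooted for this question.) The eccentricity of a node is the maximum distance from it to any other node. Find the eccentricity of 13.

Distances from 13 peak at 8, attained at 8 (4 also at distance 8).
13–12–14–5–7–3–6–2–8

8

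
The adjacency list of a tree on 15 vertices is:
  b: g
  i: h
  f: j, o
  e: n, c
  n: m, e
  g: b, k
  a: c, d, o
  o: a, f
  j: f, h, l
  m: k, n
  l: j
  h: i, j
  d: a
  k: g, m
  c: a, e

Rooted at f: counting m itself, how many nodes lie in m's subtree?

4

The subtree rooted at m contains: m, k, g, b — 4 nodes.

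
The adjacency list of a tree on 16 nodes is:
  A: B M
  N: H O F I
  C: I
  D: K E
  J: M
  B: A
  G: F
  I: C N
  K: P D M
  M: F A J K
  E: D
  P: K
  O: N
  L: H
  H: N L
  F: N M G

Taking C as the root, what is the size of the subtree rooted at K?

4

The subtree rooted at K contains: K, D, P, E — 4 nodes.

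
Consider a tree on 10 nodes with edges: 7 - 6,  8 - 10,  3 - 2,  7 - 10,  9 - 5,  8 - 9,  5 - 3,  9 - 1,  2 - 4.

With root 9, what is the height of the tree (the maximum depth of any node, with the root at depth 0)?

4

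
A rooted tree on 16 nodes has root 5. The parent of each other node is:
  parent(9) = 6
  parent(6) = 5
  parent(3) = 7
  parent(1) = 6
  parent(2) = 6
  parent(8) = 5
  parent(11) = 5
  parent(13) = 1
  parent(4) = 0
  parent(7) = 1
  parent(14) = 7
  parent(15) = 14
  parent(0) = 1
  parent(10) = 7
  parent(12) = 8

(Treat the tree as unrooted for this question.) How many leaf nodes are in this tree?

Degree-1 nodes: 2, 3, 4, 9, 10, 11, 12, 13, 15 — 9 of them.

9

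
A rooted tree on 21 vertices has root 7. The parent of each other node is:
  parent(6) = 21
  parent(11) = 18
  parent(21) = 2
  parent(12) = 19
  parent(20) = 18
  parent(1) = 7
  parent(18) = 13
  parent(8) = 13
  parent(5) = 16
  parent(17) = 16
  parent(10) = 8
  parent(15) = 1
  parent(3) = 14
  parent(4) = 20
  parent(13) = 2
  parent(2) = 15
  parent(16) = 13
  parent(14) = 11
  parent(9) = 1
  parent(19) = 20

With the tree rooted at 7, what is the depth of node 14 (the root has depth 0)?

7 – 1 – 15 – 2 – 13 – 18 – 11 – 14 — 7 edges.

7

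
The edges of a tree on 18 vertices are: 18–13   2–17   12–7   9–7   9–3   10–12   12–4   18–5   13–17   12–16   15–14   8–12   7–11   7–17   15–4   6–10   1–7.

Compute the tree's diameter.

8

A longest path is 14–15–4–12–7–17–13–18–5, with 8 edges.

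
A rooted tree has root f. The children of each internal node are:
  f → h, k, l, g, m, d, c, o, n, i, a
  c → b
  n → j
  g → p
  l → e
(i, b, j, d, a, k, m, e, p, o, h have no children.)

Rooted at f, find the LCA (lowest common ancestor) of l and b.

f

l's ancestor chain is l, f and b's is b, c, f; they first meet at f.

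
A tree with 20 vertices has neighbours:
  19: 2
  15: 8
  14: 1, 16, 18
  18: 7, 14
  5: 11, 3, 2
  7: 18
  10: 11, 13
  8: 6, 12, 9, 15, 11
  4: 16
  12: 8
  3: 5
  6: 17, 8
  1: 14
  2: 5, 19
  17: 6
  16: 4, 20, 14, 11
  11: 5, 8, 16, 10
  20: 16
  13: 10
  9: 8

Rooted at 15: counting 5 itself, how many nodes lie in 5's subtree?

4

5's subtree: {5, 2, 3, 19}, size 4.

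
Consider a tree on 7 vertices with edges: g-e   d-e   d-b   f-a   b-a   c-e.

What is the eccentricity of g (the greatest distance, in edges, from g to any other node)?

Distances from g peak at 5, attained at f.
g – e – d – b – a – f

5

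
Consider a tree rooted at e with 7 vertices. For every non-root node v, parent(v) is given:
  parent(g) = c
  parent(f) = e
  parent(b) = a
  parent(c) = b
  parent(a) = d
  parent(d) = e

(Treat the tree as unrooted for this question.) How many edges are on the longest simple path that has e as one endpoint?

5

The node farthest from e is g, via e–d–a–b–c–g — 5 edges.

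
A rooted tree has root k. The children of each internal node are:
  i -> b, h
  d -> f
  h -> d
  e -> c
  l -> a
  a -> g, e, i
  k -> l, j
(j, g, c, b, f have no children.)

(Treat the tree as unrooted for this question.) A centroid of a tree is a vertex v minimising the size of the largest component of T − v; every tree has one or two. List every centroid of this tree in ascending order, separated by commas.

Removing a splits the tree into components of sizes 5, 3, 2, 1; the largest is 5 ≤ ⌊12/2⌋ = 6.
No neighbour of a does as well, so a is the unique centroid.

a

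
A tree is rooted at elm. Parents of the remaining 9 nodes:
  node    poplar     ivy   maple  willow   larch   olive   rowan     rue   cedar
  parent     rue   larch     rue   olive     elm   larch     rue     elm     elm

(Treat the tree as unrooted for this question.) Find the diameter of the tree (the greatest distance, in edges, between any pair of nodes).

BFS from willow reaches maple last, at distance 5; BFS from maple confirms no node is farther.
Path: willow - olive - larch - elm - rue - maple.

5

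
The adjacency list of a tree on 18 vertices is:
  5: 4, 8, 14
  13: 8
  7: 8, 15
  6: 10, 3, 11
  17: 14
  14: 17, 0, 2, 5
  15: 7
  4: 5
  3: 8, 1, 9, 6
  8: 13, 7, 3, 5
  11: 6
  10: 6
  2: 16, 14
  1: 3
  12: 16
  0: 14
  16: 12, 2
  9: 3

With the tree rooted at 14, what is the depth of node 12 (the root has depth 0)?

Path from 14 to 12: 14 – 2 – 16 – 12, which has 3 edges.

3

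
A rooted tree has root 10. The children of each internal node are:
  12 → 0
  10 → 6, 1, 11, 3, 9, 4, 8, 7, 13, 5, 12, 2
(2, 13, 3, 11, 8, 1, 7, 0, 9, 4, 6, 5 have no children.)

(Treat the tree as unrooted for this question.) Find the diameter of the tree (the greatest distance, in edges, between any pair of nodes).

A longest path is 0-12-10-8, with 3 edges.

3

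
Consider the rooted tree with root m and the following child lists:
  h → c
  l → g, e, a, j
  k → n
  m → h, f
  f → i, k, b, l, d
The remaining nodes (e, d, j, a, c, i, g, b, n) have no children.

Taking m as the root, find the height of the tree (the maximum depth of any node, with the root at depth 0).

A deepest node is e, reached by m → f → l → e.
That path has 3 edges, so the height is 3.

3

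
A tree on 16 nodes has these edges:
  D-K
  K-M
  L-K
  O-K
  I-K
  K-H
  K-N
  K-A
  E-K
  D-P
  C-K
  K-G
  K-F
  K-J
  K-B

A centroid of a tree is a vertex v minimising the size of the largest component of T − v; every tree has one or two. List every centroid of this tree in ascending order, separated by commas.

Removing K splits the tree into components of sizes 2, 1, 1, 1, 1, 1, 1, 1, 1, 1, 1, 1, 1, 1; the largest is 2 ≤ ⌊16/2⌋ = 8.
Every other node leaves some component of size > 8, so the centroid is unique.

K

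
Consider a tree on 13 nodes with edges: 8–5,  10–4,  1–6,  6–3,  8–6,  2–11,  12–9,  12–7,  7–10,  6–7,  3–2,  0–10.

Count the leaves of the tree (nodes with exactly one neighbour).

Exactly 6 nodes have a single neighbour: 0, 1, 4, 5, 9, 11.

6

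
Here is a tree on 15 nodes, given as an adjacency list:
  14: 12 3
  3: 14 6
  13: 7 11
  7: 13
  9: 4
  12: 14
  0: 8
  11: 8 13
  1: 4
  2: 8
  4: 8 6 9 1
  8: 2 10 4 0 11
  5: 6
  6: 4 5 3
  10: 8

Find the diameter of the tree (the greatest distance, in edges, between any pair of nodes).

8

BFS from 12 reaches 7 last, at distance 8; BFS from 7 confirms no node is farther.
Path: 12–14–3–6–4–8–11–13–7.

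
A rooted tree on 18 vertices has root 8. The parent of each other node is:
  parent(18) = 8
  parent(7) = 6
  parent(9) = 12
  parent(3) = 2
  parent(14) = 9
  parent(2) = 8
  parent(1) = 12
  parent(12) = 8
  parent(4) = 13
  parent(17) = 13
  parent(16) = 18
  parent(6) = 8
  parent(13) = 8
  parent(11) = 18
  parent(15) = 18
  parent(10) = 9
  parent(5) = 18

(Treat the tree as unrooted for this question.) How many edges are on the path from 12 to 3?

12 – 8 – 2 – 3: 3 edges.

3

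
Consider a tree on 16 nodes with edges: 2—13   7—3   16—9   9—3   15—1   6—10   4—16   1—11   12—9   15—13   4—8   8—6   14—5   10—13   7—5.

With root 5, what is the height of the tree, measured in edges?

12

The longest root-to-leaf path is 5 → 7 → 3 → 9 → 16 → 4 → 8 → 6 → 10 → 13 → 15 → 1 → 11 (12 edges).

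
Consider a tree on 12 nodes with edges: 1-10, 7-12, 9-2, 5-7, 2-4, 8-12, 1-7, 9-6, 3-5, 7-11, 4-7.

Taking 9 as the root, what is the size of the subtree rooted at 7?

8

7's subtree: {7, 1, 11, 5, 12, 10, 3, 8}, size 8.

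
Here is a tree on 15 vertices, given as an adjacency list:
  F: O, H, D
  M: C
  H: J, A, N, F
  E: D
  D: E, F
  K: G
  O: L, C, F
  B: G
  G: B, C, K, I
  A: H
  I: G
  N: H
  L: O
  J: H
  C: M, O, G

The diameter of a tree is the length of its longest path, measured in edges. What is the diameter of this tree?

6

A longest path is E–D–F–O–C–G–K, with 6 edges.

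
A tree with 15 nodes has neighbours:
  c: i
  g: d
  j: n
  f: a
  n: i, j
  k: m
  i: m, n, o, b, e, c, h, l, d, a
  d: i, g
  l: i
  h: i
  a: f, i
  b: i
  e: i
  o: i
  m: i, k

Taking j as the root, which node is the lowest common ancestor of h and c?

i

Path h→root: h i n j; path c→root: c i n j.
First common node: i.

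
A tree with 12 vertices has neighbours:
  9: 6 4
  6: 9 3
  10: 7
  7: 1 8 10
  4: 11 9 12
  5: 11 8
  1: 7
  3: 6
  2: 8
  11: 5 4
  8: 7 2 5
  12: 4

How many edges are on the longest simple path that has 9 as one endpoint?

Distances from 9 peak at 6, attained at 1 (10 also at distance 6).
9-4-11-5-8-7-1

6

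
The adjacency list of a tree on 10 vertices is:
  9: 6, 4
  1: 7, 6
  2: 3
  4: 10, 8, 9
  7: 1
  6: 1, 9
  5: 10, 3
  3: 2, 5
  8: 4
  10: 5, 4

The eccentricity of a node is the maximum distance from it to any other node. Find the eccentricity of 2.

The node farthest from 2 is 7, via 2–3–5–10–4–9–6–1–7 — 8 edges.

8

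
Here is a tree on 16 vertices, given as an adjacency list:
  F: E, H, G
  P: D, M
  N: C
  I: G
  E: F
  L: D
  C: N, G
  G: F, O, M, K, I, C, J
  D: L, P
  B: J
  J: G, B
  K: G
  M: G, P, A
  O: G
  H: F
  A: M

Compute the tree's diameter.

A longest path is L - D - P - M - G - F - E, with 6 edges.

6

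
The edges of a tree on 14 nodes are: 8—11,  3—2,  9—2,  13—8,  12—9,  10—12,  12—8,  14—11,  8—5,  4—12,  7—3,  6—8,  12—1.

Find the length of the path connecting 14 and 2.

Walking from 14: 14 - 11 - 8 - 12 - 9 - 2. Length 5.

5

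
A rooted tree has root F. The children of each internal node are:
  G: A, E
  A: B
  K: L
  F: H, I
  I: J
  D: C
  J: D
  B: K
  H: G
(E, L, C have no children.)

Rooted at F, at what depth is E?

Path from F to E: F → H → G → E, which has 3 edges.

3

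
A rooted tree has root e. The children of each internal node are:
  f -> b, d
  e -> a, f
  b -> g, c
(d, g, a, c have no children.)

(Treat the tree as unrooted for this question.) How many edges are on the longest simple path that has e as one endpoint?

3

Distances from e peak at 3, attained at g (c also at distance 3).
e–f–b–g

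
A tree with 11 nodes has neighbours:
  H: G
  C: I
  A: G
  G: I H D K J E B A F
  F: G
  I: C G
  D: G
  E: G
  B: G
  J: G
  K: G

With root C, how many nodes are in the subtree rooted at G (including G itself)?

9

G's subtree: {G, K, E, A, F, J, B, H, D}, size 9.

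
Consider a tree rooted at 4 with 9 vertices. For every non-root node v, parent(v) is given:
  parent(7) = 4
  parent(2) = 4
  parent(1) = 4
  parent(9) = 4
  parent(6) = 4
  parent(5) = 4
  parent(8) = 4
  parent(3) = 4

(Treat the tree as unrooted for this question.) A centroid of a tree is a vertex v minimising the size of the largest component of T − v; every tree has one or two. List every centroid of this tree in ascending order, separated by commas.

If 4 is removed the pieces have sizes 1, 1, 1, 1, 1, 1, 1, 1, all ≤ ⌊9/2⌋ = 4.
No neighbour of 4 does as well, so 4 is the unique centroid.

4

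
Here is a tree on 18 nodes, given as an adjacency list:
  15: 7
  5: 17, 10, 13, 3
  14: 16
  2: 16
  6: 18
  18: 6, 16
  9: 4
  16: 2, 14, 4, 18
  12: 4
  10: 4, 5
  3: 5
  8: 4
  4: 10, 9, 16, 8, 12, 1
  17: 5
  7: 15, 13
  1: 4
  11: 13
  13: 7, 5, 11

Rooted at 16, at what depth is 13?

4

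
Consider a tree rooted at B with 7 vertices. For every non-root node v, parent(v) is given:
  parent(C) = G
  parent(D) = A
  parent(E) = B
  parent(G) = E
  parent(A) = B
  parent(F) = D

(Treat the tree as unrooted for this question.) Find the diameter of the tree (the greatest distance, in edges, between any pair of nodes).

Starting from F, a farthest node is C at distance 6.
One longest path: F–D–A–B–E–G–C.
So the diameter is 6.

6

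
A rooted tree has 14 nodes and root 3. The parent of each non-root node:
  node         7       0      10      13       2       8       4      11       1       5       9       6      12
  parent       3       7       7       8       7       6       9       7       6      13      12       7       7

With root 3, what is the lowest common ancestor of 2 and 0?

7

2's ancestor chain is 2, 7, 3 and 0's is 0, 7, 3; they first meet at 7.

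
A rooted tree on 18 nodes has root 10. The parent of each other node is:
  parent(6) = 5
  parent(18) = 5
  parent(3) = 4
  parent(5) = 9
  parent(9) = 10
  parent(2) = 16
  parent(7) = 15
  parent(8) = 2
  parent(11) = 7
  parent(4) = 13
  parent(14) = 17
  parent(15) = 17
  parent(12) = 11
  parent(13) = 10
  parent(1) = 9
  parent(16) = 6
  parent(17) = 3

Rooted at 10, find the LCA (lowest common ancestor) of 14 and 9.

Ancestors of 14 (toward the root): 14, 17, 3, 4, 13, 10.
Ancestors of 9: 9, 10.
The deepest node appearing in both lists is 10.

10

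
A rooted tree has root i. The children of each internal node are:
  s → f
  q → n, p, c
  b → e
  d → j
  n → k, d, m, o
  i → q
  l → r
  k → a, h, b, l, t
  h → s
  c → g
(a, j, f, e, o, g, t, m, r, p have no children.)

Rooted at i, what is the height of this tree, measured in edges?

6

f sits deepest: i-q-n-k-h-s-f — 6 edges from the root.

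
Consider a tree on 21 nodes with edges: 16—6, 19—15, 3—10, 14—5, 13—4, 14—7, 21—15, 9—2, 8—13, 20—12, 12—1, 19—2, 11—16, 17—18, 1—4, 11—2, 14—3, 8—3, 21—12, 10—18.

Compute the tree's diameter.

15

A longest path is 6-16-11-2-19-15-21-12-1-4-13-8-3-10-18-17, with 15 edges.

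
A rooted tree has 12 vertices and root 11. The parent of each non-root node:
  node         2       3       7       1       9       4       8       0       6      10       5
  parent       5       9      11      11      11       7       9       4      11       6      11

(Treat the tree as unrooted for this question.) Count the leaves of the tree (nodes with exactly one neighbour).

6

Degree-1 nodes: 0, 1, 2, 3, 8, 10 — 6 of them.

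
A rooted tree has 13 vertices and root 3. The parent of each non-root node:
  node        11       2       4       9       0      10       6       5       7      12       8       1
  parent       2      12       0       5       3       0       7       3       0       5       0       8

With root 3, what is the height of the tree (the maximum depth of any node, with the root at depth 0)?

4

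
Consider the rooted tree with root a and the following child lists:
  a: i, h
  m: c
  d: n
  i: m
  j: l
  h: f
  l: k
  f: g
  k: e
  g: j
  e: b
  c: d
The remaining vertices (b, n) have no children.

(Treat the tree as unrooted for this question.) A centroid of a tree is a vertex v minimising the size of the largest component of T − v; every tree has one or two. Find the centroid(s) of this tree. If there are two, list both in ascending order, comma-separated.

If f is removed the pieces have sizes 7, 6, all ≤ ⌊14/2⌋ = 7.
h is adjacent to f and is also a centroid (the largest component after removing it is likewise 7).

f, h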